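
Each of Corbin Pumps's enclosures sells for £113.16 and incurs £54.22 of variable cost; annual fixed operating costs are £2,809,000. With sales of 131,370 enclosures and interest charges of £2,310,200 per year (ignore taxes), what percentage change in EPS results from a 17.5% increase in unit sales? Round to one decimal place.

Total contribution margin = 131,370 × £58.94 = £7,742,947.80.
EBIT = £7,742,947.80 − £2,809,000 = £4,933,947.80.
Interest = £2,310,200.00, so EBIT − I = £2,623,747.80.
Degree of combined leverage = contribution ÷ (EBIT − I) = £7,742,947.80 ÷ £2,623,747.80 = 2.9511.
EPS therefore changes by 2.9511 × (+17.5%) = +51.6%.

+51.6%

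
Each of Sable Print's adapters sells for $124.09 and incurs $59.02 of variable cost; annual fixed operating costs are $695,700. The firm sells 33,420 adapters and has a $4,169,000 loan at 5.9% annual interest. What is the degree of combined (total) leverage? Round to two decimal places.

1.76

At 33,420 units, contribution = 33,420 × $65.07 = $2,174,639.40.
Subtracting fixed costs: EBIT = $2,174,639.40 − $695,700 = $1,478,939.40. Interest = $245,971.00, so EBIT − I = $1,232,968.40.
Degree of total leverage = total CM / (EBIT − interest) = $2,174,639.40 / $1,232,968.40 = 1.7637.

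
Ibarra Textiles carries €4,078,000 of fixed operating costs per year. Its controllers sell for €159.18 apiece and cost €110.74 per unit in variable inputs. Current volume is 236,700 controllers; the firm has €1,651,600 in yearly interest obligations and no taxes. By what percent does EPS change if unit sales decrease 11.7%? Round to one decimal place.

Contribution at this volume is 236,700 × €48.44 = €11,465,748.00.
EBIT = €11,465,748.00 − €4,078,000 = €7,387,748.00.
Interest = €1,651,600.00, so EBIT − I = €5,736,148.00.
Degree of combined leverage = contribution ÷ (EBIT − I) = €11,465,748.00 ÷ €5,736,148.00 = 1.9989.
%ΔEPS = DCL × %ΔSales = 1.9989 × -11.7% = -23.4%.

-23.4%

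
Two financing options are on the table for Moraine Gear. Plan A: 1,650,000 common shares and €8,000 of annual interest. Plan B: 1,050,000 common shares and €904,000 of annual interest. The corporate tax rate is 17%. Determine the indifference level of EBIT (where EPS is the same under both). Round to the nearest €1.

€2,472,000

Set EPS_A = EPS_B: (EBIT − €8,000)(1 − 0.17) ÷ 1,650,000 = (EBIT − €904,000)(1 − 0.17) ÷ 1,050,000.
The (1 − t) factor cancels: (EBIT − 8,000) × 1,050,000 = (EBIT − 904,000) × 1,650,000.
Solving, EBIT = (904,000·1,650,000 − 8,000·1,050,000) / (1,650,000 − 1,050,000) = 1,483,200,000,000 / 600,000 = 2,472,000.00.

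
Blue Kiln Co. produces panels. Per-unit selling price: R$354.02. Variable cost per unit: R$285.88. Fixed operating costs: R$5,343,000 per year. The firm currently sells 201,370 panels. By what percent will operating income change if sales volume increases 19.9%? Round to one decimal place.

+32.6%

Contribution at this volume is 201,370 × R$68.14 = R$13,721,351.80.
EBIT = R$13,721,351.80 − R$5,343,000 = R$8,378,351.80.
DOL = contribution ÷ EBIT = R$13,721,351.80 ÷ R$8,378,351.80 = 1.6377.
%ΔEBIT = DOL × %ΔSales = 1.6377 × +19.9% = +32.6%.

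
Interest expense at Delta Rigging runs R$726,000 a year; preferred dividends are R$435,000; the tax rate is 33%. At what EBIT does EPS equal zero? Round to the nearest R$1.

Preferred dividends are paid after tax, so their pre-tax equivalent is R$435,000 ÷ (1 − 0.33) = R$649,253.73.
Financial break-even EBIT = interest + D_p ÷ (1 − t) = R$726,000 + R$649,253.73 = R$1,375,253.73.

R$1,375,254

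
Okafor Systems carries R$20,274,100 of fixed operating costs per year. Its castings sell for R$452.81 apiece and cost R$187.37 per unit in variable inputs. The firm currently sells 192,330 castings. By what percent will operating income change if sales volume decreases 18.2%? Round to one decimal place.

-30.2%

Total contribution margin = 192,330 × R$265.44 = R$51,052,075.20.
EBIT = R$51,052,075.20 − R$20,274,100 = R$30,777,975.20.
So DOL = total CM / EBIT = R$51,052,075.20 / R$30,777,975.20 = 1.6587.
Operating income changes by 1.6587 × -18.2% = -30.2%.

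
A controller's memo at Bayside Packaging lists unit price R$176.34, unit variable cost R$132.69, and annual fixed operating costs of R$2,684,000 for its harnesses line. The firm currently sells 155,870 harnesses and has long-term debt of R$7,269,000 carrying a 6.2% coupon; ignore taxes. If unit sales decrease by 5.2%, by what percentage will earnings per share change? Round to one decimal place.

Contribution at this volume is 155,870 × R$43.65 = R$6,803,725.50.
EBIT = R$6,803,725.50 − R$2,684,000 = R$4,119,725.50.
Interest = R$450,678.00, so EBIT − I = R$3,669,047.50.
DCL = total CM / (EBIT − I) = R$6,803,725.50 / R$3,669,047.50 = 1.8544.
EPS therefore changes by 1.8544 × (-5.2%) = -9.6%.

-9.6%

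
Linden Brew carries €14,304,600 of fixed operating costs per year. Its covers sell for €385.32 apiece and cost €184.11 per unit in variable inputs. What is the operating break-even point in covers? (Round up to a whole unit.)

Unit CM = price − variable cost = €385.32 − €184.11 = €201.21.
Units to break even: €14,304,600 ÷ €201.21 = 71,092.89, rounded up to 71,093.

71,093 covers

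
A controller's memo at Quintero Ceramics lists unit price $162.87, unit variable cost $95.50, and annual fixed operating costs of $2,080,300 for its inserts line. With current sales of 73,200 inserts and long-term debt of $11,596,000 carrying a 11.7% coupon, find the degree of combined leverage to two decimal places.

Total contribution margin = 73,200 × $67.37 = $4,931,484.00.
Operating income = contribution − fixed costs = $4,931,484.00 − $2,080,300 = $2,851,184.00. Interest = $1,356,732.00, so EBIT − I = $1,494,452.00.
DCL = contribution ÷ (EBIT − I) = $4,931,484.00 ÷ $1,494,452.00 = 3.2999.

3.30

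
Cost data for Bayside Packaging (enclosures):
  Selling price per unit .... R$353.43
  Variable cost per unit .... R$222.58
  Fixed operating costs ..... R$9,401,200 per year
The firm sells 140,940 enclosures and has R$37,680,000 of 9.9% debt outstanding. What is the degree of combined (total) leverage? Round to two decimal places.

3.47

Contribution at this volume is 140,940 × R$130.85 = R$18,441,999.00.
Operating income = contribution − fixed costs = R$18,441,999.00 − R$9,401,200 = R$9,040,799.00. Interest = R$3,730,320.00.
DOL = R$18,441,999.00 ÷ R$9,040,799.00 = 2.0399; DFL = R$9,040,799.00 ÷ R$5,310,479.00 = 1.7024.
DCL = DOL × DFL = 2.0399 × 1.7024 = 3.4727.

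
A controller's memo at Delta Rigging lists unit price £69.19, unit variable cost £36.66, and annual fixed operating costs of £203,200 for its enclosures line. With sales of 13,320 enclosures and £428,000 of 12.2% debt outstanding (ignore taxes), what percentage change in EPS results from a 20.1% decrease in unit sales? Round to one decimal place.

-49.0%

At 13,320 units, contribution = 13,320 × £32.53 = £433,299.60.
EBIT = £433,299.60 − £203,200 = £230,099.60.
After interest of £52,216.00, pre-tax earnings = £177,883.60.
DCL = total CM / (EBIT − I) = £433,299.60 / £177,883.60 = 2.4359.
EPS therefore changes by 2.4359 × (-20.1%) = -49.0%.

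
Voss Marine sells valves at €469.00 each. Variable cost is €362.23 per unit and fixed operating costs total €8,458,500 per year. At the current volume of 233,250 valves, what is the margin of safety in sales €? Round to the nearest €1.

Each unit contributes €469.00 − €362.23 = €106.77. Break-even units = €8,458,500 ÷ €106.77 = 79,221.69; break-even revenue = 79,221.69 × €469.00 = €37,154,973.31.
Actual sales revenue = 233,250 × €469.00 = €109,394,250.00.
Margin of safety = €109,394,250.00 − €37,154,973.31 = €72,239,277.

€72,239,277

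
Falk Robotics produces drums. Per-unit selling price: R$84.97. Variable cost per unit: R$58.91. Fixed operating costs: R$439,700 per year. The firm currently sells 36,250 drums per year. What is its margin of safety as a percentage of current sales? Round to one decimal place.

53.5%

Unit CM = price − variable cost = R$84.97 − R$58.91 = R$26.06. Break-even units = R$439,700 ÷ R$26.06 = 16,872.60; break-even revenue = 16,872.60 × R$84.97 = R$1,433,664.97.
Current sales = 36,250 × R$84.97 = R$3,080,162.50.
Margin of safety = (R$3,080,162.50 − R$1,433,664.97) ÷ R$3,080,162.50 = 53.5%.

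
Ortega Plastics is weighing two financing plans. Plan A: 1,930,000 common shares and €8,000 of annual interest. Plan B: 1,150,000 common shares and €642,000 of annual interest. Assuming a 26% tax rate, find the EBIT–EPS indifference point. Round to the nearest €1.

€1,576,744

Set EPS_A = EPS_B: (EBIT − €8,000)(1 − 0.26) ÷ 1,930,000 = (EBIT − €642,000)(1 − 0.26) ÷ 1,150,000.
The (1 − t) factor cancels: (EBIT − 8,000) × 1,150,000 = (EBIT − 642,000) × 1,930,000.
EBIT × (1,930,000 − 1,150,000) = 642,000 × 1,930,000 − 8,000 × 1,150,000 = 1,229,860,000,000, so EBIT = 1,229,860,000,000 ÷ 780,000 = 1,576,743.59.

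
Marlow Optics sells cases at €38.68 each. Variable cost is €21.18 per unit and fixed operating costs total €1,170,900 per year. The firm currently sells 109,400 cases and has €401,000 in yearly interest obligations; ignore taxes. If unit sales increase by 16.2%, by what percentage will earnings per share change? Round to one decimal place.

+90.5%

Contribution at this volume is 109,400 × €17.50 = €1,914,500.00.
EBIT = €1,914,500.00 − €1,170,900 = €743,600.00.
After interest of €401,000.00, pre-tax earnings = €342,600.00.
DCL = total CM / (EBIT − I) = €1,914,500.00 / €342,600.00 = 5.5881.
%ΔEPS = DCL × %ΔSales = 5.5881 × +16.2% = +90.5%.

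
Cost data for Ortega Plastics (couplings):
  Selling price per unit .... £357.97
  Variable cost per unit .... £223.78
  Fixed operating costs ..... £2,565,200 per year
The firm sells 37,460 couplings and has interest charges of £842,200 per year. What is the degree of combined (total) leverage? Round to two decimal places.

Contribution at this volume is 37,460 × £134.19 = £5,026,757.40.
Subtracting fixed costs: EBIT = £5,026,757.40 − £2,565,200 = £2,461,557.40. Interest = £842,200.00, so EBIT − I = £1,619,357.40.
DCL = contribution ÷ (EBIT − I) = £5,026,757.40 ÷ £1,619,357.40 = 3.1042.

3.10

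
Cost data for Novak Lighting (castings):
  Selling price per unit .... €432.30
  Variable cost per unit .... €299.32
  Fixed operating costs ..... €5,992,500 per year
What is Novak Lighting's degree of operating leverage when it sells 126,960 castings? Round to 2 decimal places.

1.55

Total contribution margin = 126,960 × €132.98 = €16,883,140.80.
Subtracting fixed costs: EBIT = €16,883,140.80 − €5,992,500 = €10,890,640.80.
So DOL = total CM / EBIT = €16,883,140.80 / €10,890,640.80 = 1.5502.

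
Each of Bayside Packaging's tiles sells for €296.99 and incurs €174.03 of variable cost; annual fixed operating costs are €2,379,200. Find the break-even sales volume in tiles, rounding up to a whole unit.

19,350 tiles

Unit CM = price − variable cost = €296.99 − €174.03 = €122.96.
Break-even volume = fixed costs ÷ CM per unit = €2,379,200 ÷ €122.96 = 19,349.38, so 19,350 tiles.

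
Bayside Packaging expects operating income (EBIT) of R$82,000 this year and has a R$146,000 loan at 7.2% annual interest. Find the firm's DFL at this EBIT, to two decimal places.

Interest = R$10,512.00.
Degree of financial leverage = EBIT / (EBIT − interest) = R$82,000 / R$71,488.00 = 1.1470.

1.15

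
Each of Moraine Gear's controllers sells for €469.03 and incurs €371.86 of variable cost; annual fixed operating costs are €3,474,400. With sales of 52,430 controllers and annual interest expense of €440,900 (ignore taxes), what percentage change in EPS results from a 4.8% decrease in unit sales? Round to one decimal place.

At 52,430 units, contribution = 52,430 × €97.17 = €5,094,623.10.
Operating income = contribution − fixed costs = €5,094,623.10 − €3,474,400 = €1,620,223.10.
After interest of €440,900.00, pre-tax earnings = €1,179,323.10.
Degree of combined leverage = contribution ÷ (EBIT − I) = €5,094,623.10 ÷ €1,179,323.10 = 4.3200.
%ΔEPS = DCL × %ΔSales = 4.3200 × -4.8% = -20.7%.

-20.7%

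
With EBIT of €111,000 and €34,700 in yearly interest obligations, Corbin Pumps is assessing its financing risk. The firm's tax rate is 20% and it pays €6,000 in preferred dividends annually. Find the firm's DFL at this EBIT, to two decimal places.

1.61

Interest = €34,700.00.
Preferred dividends grossed up pre-tax: €6,000 / (1 − 0.20) = €7,500.00.
DFL = EBIT ÷ [EBIT − I − D_p/(1−t)] = €111,000 ÷ [€111,000 − €34,700.00 − €7,500.00] = €111,000 ÷ €68,800.00 = 1.6134.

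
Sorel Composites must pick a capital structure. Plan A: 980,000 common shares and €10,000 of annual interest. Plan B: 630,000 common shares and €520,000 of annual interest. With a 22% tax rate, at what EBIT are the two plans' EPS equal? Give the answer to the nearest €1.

At indifference, (EBIT − 10,000)(1 − t)/980,000 = (EBIT − 520,000)(1 − t)/630,000.
Cancelling (1 − t) and cross-multiplying: 630,000·(EBIT − 10,000) = 980,000·(EBIT − 520,000).
EBIT × (980,000 − 630,000) = 520,000 × 980,000 − 10,000 × 630,000 = 503,300,000,000, so EBIT = 503,300,000,000 ÷ 350,000 = 1,438,000.00.

€1,438,000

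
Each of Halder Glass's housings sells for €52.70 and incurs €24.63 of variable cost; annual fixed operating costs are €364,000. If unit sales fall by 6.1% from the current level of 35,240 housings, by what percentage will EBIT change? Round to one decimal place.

At 35,240 units, contribution = 35,240 × €28.07 = €989,186.80.
EBIT = €989,186.80 − €364,000 = €625,186.80.
Degree of operating leverage = €989,186.80 / €625,186.80 = 1.5822.
So EBIT moves 1.5822 × (-6.1%) = -9.7%.

-9.7%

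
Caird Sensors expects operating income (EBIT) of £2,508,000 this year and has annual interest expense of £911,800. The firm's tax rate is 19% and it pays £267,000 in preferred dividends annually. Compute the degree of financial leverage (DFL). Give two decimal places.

Annual interest charges come to £911,800.00.
Preferred dividends grossed up pre-tax: £267,000 / (1 − 0.19) = £329,629.63.
DFL = EBIT ÷ [EBIT − I − D_p/(1−t)] = £2,508,000 ÷ [£2,508,000 − £911,800.00 − £329,629.63] = £2,508,000 ÷ £1,266,570.37 = 1.9802.

1.98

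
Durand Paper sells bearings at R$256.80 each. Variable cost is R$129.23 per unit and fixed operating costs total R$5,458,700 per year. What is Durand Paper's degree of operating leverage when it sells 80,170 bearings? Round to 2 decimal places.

Total contribution margin = 80,170 × R$127.57 = R$10,227,286.90.
Operating income = contribution − fixed costs = R$10,227,286.90 − R$5,458,700 = R$4,768,586.90.
DOL = contribution ÷ EBIT = R$10,227,286.90 ÷ R$4,768,586.90 = 2.1447.

2.14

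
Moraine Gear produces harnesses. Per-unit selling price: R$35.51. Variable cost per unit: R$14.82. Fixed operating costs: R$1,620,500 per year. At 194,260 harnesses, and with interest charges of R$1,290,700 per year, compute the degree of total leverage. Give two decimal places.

At 194,260 units, contribution = 194,260 × R$20.69 = R$4,019,239.40.
Subtracting fixed costs: EBIT = R$4,019,239.40 − R$1,620,500 = R$2,398,739.40. Interest = R$1,290,700.00, so EBIT − I = R$1,108,039.40.
Degree of total leverage = total CM / (EBIT − interest) = R$4,019,239.40 / R$1,108,039.40 = 3.6273.

3.63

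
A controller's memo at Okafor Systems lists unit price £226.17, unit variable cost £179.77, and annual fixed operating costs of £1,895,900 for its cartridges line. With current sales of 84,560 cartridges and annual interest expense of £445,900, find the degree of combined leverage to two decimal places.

2.48

Contribution at this volume is 84,560 × £46.40 = £3,923,584.00.
EBIT = £3,923,584.00 − £1,895,900 = £2,027,684.00. Interest = £445,900.00, so EBIT − I = £1,581,784.00.
DCL = contribution ÷ (EBIT − I) = £3,923,584.00 ÷ £1,581,784.00 = 2.4805.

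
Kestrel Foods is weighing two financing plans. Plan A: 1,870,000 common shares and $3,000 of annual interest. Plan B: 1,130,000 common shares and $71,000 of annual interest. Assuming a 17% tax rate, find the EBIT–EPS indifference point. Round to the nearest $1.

$174,838

At indifference, (EBIT − 3,000)(1 − t)/1,870,000 = (EBIT − 71,000)(1 − t)/1,130,000.
Cancelling (1 − t) and cross-multiplying: 1,130,000·(EBIT − 3,000) = 1,870,000·(EBIT − 71,000).
Solving, EBIT = (71,000·1,870,000 − 3,000·1,130,000) / (1,870,000 − 1,130,000) = 129,380,000,000 / 740,000 = 174,837.84.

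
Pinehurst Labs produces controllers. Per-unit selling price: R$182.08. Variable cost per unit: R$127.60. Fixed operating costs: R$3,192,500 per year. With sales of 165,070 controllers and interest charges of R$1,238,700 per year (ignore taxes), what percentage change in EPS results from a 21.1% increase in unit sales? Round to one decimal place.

Total contribution margin = 165,070 × R$54.48 = R$8,993,013.60.
Subtracting fixed costs: EBIT = R$8,993,013.60 − R$3,192,500 = R$5,800,513.60.
After interest of R$1,238,700.00, pre-tax earnings = R$4,561,813.60.
Degree of combined leverage = contribution ÷ (EBIT − I) = R$8,993,013.60 ÷ R$4,561,813.60 = 1.9714.
%ΔEPS = DCL × %ΔSales = 1.9714 × +21.1% = +41.6%.

+41.6%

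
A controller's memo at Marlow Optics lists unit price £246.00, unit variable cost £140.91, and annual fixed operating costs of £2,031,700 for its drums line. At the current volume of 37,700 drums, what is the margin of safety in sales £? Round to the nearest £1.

Unit CM = price − variable cost = £246.00 − £140.91 = £105.09. Break-even units = £2,031,700 ÷ £105.09 = 19,332.95; break-even revenue = 19,332.95 × £246.00 = £4,755,906.37.
Actual sales revenue = 37,700 × £246.00 = £9,274,200.00.
Margin of safety = £9,274,200.00 − £4,755,906.37 = £4,518,294.

£4,518,294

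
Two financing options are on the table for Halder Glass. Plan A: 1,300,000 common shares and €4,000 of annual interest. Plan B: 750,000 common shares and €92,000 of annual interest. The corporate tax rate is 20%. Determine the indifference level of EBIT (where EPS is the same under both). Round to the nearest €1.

At indifference, (EBIT − 4,000)(1 − t)/1,300,000 = (EBIT − 92,000)(1 − t)/750,000.
Cancelling (1 − t) and cross-multiplying: 750,000·(EBIT − 4,000) = 1,300,000·(EBIT − 92,000).
Solving, EBIT = (92,000·1,300,000 − 4,000·750,000) / (1,300,000 − 750,000) = 116,600,000,000 / 550,000 = 212,000.00.

€212,000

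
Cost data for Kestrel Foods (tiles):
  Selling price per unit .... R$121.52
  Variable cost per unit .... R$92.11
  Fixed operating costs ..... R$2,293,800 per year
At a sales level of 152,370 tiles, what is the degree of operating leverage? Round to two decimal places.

2.05

Contribution at this volume is 152,370 × R$29.41 = R$4,481,201.70.
Operating income = contribution − fixed costs = R$4,481,201.70 − R$2,293,800 = R$2,187,401.70.
DOL = contribution ÷ EBIT = R$4,481,201.70 ÷ R$2,187,401.70 = 2.0486.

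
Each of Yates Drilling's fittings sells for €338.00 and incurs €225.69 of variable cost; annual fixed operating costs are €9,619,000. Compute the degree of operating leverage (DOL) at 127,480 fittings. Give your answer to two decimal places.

3.05

Contribution at this volume is 127,480 × €112.31 = €14,317,278.80.
EBIT = €14,317,278.80 − €9,619,000 = €4,698,278.80.
Degree of operating leverage = €14,317,278.80 / €4,698,278.80 = 3.0473.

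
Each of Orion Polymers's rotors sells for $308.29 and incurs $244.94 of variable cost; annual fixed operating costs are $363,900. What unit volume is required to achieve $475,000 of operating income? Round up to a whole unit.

13,243 rotors

Unit CM = price − variable cost = $308.29 − $244.94 = $63.35.
Need Q such that Q × $63.35 − $363,900 = $475,000, i.e. Q = $838,900 / $63.35 = 13,242.30 → 13,243.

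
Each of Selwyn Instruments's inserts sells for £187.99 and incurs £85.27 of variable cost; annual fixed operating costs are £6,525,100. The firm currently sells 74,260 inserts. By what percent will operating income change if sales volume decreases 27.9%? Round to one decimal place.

Total contribution margin = 74,260 × £102.72 = £7,627,987.20.
Operating income = contribution − fixed costs = £7,627,987.20 − £6,525,100 = £1,102,887.20.
So DOL = total CM / EBIT = £7,627,987.20 / £1,102,887.20 = 6.9164.
%ΔEBIT = DOL × %ΔSales = 6.9164 × -27.9% = -193.0%.

-193.0%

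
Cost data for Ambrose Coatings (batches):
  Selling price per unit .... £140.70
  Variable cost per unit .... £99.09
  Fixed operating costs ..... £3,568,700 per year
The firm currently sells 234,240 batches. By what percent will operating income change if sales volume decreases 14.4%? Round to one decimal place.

At 234,240 units, contribution = 234,240 × £41.61 = £9,746,726.40.
EBIT = £9,746,726.40 − £3,568,700 = £6,178,026.40.
Degree of operating leverage = £9,746,726.40 / £6,178,026.40 = 1.5776.
%ΔEBIT = DOL × %ΔSales = 1.5776 × -14.4% = -22.7%.

-22.7%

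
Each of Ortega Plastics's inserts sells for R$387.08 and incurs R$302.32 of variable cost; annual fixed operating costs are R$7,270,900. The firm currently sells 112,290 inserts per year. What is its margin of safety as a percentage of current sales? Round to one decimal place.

23.6%

Unit CM = price − variable cost = R$387.08 − R$302.32 = R$84.76. Break-even units = R$7,270,900 ÷ R$84.76 = 85,782.21; break-even revenue = 85,782.21 × R$387.08 = R$33,204,577.30.
Current sales = 112,290 × R$387.08 = R$43,465,213.20.
Margin of safety = (R$43,465,213.20 − R$33,204,577.30) ÷ R$43,465,213.20 = 23.6%.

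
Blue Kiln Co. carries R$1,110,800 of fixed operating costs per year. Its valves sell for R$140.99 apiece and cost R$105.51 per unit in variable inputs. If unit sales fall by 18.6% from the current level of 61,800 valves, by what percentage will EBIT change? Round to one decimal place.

-37.7%

Contribution at this volume is 61,800 × R$35.48 = R$2,192,664.00.
Subtracting fixed costs: EBIT = R$2,192,664.00 − R$1,110,800 = R$1,081,864.00.
So DOL = total CM / EBIT = R$2,192,664.00 / R$1,081,864.00 = 2.0267.
Operating income changes by 2.0267 × -18.6% = -37.7%.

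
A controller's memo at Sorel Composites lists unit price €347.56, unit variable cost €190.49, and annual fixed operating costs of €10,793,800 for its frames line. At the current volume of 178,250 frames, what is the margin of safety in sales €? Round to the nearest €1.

Each unit contributes €347.56 − €190.49 = €157.07. Break-even units = €10,793,800 ÷ €157.07 = 68,719.68; break-even revenue = 68,719.68 × €347.56 = €23,884,211.68.
Actual sales revenue = 178,250 × €347.56 = €61,952,570.00.
Margin of safety = €61,952,570.00 − €23,884,211.68 = €38,068,358.

€38,068,358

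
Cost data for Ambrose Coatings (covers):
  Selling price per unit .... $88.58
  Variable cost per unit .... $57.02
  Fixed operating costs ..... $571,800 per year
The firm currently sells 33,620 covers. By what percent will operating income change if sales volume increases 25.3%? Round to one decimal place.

+54.9%

Contribution at this volume is 33,620 × $31.56 = $1,061,047.20.
EBIT = $1,061,047.20 − $571,800 = $489,247.20.
So DOL = total CM / EBIT = $1,061,047.20 / $489,247.20 = 2.1687.
%ΔEBIT = DOL × %ΔSales = 2.1687 × +25.3% = +54.9%.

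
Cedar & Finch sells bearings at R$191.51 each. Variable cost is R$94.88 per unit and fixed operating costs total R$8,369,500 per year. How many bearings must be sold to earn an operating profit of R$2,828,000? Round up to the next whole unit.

Contribution margin per unit = R$191.51 − R$94.88 = R$96.63.
Required volume = (fixed costs + target profit) ÷ CM = (R$8,369,500 + R$2,828,000) ÷ R$96.63 = 115,880.16, so 115,881 bearings.

115,881 bearings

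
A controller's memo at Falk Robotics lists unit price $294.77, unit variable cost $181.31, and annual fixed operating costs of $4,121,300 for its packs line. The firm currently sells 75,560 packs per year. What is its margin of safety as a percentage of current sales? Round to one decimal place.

51.9%

Each unit contributes $294.77 − $181.31 = $113.46. Break-even units = $4,121,300 ÷ $113.46 = 36,323.81; break-even revenue = 36,323.81 × $294.77 = $10,707,170.82.
Actual sales revenue = 75,560 × $294.77 = $22,272,821.20.
Margin of safety = ($22,272,821.20 − $10,707,170.82) ÷ $22,272,821.20 = 51.9%.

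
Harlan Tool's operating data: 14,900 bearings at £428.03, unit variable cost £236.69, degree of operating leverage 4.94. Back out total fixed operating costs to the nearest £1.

Total contribution margin = 14,900 × £191.34 = £2,850,966.00.
Since DOL = CM ÷ EBIT, EBIT = £2,850,966.00 ÷ 4.94 = £577,118.62.
Fixed costs = CM − EBIT = £2,850,966.00 − £577,118.62 = £2,273,847.

£2,273,847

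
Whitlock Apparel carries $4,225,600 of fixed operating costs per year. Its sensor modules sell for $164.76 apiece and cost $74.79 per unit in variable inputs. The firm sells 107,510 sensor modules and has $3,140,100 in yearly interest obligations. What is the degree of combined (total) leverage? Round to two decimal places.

4.19

Contribution at this volume is 107,510 × $89.97 = $9,672,674.70.
Subtracting fixed costs: EBIT = $9,672,674.70 − $4,225,600 = $5,447,074.70. Interest = $3,140,100.00, so EBIT − I = $2,306,974.70.
Degree of total leverage = total CM / (EBIT − interest) = $9,672,674.70 / $2,306,974.70 = 4.1928.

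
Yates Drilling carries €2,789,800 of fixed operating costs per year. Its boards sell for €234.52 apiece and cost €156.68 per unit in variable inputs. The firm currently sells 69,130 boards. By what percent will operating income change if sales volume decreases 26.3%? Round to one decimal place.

Contribution at this volume is 69,130 × €77.84 = €5,381,079.20.
EBIT = €5,381,079.20 − €2,789,800 = €2,591,279.20.
So DOL = total CM / EBIT = €5,381,079.20 / €2,591,279.20 = 2.0766.
So EBIT moves 2.0766 × (-26.3%) = -54.6%.

-54.6%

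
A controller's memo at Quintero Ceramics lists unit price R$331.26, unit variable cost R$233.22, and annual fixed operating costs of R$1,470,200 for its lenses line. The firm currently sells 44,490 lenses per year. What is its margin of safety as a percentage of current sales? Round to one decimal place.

66.3%

Unit CM = price − variable cost = R$331.26 − R$233.22 = R$98.04. Break-even units = R$1,470,200 ÷ R$98.04 = 14,995.92; break-even revenue = 14,995.92 × R$331.26 = R$4,967,548.47.
Actual sales revenue = 44,490 × R$331.26 = R$14,737,757.40.
Margin of safety = (R$14,737,757.40 − R$4,967,548.47) ÷ R$14,737,757.40 = 66.3%.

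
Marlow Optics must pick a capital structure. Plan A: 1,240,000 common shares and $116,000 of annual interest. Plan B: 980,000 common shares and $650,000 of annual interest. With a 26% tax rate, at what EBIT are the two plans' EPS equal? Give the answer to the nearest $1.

Set EPS_A = EPS_B: (EBIT − $116,000)(1 − 0.26) ÷ 1,240,000 = (EBIT − $650,000)(1 − 0.26) ÷ 980,000.
Cancelling (1 − t) and cross-multiplying: 980,000·(EBIT − 116,000) = 1,240,000·(EBIT − 650,000).
EBIT × (1,240,000 − 980,000) = 650,000 × 1,240,000 − 116,000 × 980,000 = 692,320,000,000, so EBIT = 692,320,000,000 ÷ 260,000 = 2,662,769.23.

$2,662,769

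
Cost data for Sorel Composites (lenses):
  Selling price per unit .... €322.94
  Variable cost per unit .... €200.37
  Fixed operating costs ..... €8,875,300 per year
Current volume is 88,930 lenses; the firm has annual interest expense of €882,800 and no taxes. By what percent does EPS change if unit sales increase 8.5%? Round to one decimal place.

Contribution at this volume is 88,930 × €122.57 = €10,900,150.10.
Subtracting fixed costs: EBIT = €10,900,150.10 − €8,875,300 = €2,024,850.10.
Interest = €882,800.00, so EBIT − I = €1,142,050.10.
DCL = total CM / (EBIT − I) = €10,900,150.10 / €1,142,050.10 = 9.5444.
%ΔEPS = DCL × %ΔSales = 9.5444 × +8.5% = +81.1%.

+81.1%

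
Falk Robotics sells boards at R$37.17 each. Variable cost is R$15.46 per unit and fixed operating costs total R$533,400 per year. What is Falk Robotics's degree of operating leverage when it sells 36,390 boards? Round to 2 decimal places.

Total contribution margin = 36,390 × R$21.71 = R$790,026.90.
Subtracting fixed costs: EBIT = R$790,026.90 − R$533,400 = R$256,626.90.
So DOL = total CM / EBIT = R$790,026.90 / R$256,626.90 = 3.0785.

3.08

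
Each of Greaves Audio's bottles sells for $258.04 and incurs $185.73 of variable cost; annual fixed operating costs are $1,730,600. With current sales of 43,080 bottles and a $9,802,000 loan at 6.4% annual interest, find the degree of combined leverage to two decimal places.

4.11

Contribution at this volume is 43,080 × $72.31 = $3,115,114.80.
Operating income = contribution − fixed costs = $3,115,114.80 − $1,730,600 = $1,384,514.80. Interest = $627,328.00.
DOL = $3,115,114.80 ÷ $1,384,514.80 = 2.2500; DFL = $1,384,514.80 ÷ $757,186.80 = 1.8285.
DCL = DOL × DFL = 2.2500 × 1.8285 = 4.1141.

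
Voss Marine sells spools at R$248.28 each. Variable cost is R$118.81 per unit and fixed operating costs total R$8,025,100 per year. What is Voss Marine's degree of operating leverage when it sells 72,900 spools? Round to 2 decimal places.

6.68

Contribution at this volume is 72,900 × R$129.47 = R$9,438,363.00.
Subtracting fixed costs: EBIT = R$9,438,363.00 − R$8,025,100 = R$1,413,263.00.
So DOL = total CM / EBIT = R$9,438,363.00 / R$1,413,263.00 = 6.6784.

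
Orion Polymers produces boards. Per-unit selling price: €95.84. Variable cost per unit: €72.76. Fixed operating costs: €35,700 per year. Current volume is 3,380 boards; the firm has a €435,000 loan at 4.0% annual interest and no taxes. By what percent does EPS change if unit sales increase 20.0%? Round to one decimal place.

+62.6%

Contribution at this volume is 3,380 × €23.08 = €78,010.40.
Operating income = contribution − fixed costs = €78,010.40 − €35,700 = €42,310.40.
After interest of €17,400.00, pre-tax earnings = €24,910.40.
DCL = total CM / (EBIT − I) = €78,010.40 / €24,910.40 = 3.1316.
%ΔEPS = DCL × %ΔSales = 3.1316 × +20.0% = +62.6%.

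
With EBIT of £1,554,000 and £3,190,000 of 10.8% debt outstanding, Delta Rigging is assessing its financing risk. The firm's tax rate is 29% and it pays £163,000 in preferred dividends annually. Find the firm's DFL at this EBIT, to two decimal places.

Interest = £344,520.00.
Preferred dividends grossed up pre-tax: £163,000 / (1 − 0.29) = £229,577.46.
DFL = EBIT ÷ [EBIT − I − D_p/(1−t)] = £1,554,000 ÷ [£1,554,000 − £344,520.00 − £229,577.46] = £1,554,000 ÷ £979,902.54 = 1.5859.

1.59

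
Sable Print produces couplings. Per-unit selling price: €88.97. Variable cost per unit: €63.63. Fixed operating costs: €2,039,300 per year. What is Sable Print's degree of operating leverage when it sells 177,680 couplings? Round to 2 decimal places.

At 177,680 units, contribution = 177,680 × €25.34 = €4,502,411.20.
Operating income = contribution − fixed costs = €4,502,411.20 − €2,039,300 = €2,463,111.20.
DOL = contribution ÷ EBIT = €4,502,411.20 ÷ €2,463,111.20 = 1.8279.

1.83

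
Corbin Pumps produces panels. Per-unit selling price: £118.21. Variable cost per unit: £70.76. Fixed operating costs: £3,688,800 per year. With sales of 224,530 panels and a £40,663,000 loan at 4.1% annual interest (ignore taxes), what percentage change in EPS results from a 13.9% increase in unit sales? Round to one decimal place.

+28.0%

Contribution at this volume is 224,530 × £47.45 = £10,653,948.50.
Subtracting fixed costs: EBIT = £10,653,948.50 − £3,688,800 = £6,965,148.50.
After interest of £1,667,183.00, pre-tax earnings = £5,297,965.50.
DCL = total CM / (EBIT − I) = £10,653,948.50 / £5,297,965.50 = 2.0110.
%ΔEPS = DCL × %ΔSales = 2.0110 × +13.9% = +28.0%.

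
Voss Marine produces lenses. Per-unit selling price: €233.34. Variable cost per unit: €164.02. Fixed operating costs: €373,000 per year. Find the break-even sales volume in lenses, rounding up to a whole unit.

5,381 lenses

Each unit contributes €233.34 − €164.02 = €69.32.
Units to break even: €373,000 ÷ €69.32 = 5,380.84, rounded up to 5,381.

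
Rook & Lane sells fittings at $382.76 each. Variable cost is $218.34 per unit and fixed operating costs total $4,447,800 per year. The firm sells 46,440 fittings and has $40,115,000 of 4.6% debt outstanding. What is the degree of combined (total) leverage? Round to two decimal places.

Total contribution margin = 46,440 × $164.42 = $7,635,664.80.
EBIT = $7,635,664.80 − $4,447,800 = $3,187,864.80. Interest = $1,845,290.00, so EBIT − I = $1,342,574.80.
DCL = contribution ÷ (EBIT − I) = $7,635,664.80 ÷ $1,342,574.80 = 5.6873.

5.69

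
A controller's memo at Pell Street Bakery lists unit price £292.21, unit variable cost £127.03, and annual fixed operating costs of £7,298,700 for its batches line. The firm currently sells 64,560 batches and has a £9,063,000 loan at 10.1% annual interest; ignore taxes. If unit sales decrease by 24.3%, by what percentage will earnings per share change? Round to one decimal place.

-105.8%

Total contribution margin = 64,560 × £165.18 = £10,664,020.80.
Subtracting fixed costs: EBIT = £10,664,020.80 − £7,298,700 = £3,365,320.80.
After interest of £915,363.00, pre-tax earnings = £2,449,957.80.
Degree of combined leverage = contribution ÷ (EBIT − I) = £10,664,020.80 ÷ £2,449,957.80 = 4.3527.
EPS therefore changes by 4.3527 × (-24.3%) = -105.8%.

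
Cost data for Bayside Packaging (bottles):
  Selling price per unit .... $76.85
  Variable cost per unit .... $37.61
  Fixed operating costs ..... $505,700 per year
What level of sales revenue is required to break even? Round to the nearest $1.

Contribution margin per unit = $76.85 − $37.61 = $39.24, a CM ratio of $39.24 ÷ $76.85 = 0.5106.
Break-even revenue = fixed costs × price ÷ CM = $505,700 × $76.85 ÷ $39.24 = $990,394.

$990,394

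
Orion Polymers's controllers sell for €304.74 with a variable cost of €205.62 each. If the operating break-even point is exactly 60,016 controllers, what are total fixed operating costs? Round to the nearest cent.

Unit CM = price − variable cost = €304.74 − €205.62 = €99.12.
Since BE = FC / CM, FC = 60,016 × €99.12 = €5,948,785.92.

€5,948,785.92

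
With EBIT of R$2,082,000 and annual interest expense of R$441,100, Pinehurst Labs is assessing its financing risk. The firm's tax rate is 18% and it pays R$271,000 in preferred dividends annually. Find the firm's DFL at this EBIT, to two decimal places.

Annual interest charges come to R$441,100.00.
Preferred dividends grossed up pre-tax: R$271,000 / (1 − 0.18) = R$330,487.80.
DFL = EBIT ÷ [EBIT − I − D_p/(1−t)] = R$2,082,000 ÷ [R$2,082,000 − R$441,100.00 − R$330,487.80] = R$2,082,000 ÷ R$1,310,412.20 = 1.5888.

1.59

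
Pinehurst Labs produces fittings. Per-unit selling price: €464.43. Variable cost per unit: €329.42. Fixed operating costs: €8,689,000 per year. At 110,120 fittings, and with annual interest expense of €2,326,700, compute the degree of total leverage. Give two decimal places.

3.86

Total contribution margin = 110,120 × €135.01 = €14,867,301.20.
Subtracting fixed costs: EBIT = €14,867,301.20 − €8,689,000 = €6,178,301.20. Interest = €2,326,700.00, so EBIT − I = €3,851,601.20.
DCL = contribution ÷ (EBIT − I) = €14,867,301.20 ÷ €3,851,601.20 = 3.8600.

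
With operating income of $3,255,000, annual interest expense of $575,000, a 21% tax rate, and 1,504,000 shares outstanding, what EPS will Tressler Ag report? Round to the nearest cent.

Interest = $575,000.00, so EBT = $3,255,000 − $575,000.00 = $2,680,000.00.
After tax at 21%: net income = $2,680,000.00 × 0.79 = $2,117,200.00.
Per share: $2,117,200.00 / 1,504,000 shares = $1.41.

$1.41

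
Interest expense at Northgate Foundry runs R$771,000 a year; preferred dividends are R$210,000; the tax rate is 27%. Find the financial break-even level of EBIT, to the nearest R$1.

Grossing the preferred dividend up to pre-tax terms: R$210,000 / (1 − 0.27) = R$287,671.23.
EPS = 0 when EBIT covers interest plus the pre-tax preferred burden: R$771,000 + R$287,671.23 = R$1,058,671.23.

R$1,058,671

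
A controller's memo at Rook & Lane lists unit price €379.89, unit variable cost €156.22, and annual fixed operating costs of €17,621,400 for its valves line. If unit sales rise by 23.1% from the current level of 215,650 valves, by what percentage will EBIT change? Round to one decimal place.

At 215,650 units, contribution = 215,650 × €223.67 = €48,234,435.50.
Subtracting fixed costs: EBIT = €48,234,435.50 − €17,621,400 = €30,613,035.50.
DOL = contribution ÷ EBIT = €48,234,435.50 ÷ €30,613,035.50 = 1.5756.
Operating income changes by 1.5756 × +23.1% = +36.4%.

+36.4%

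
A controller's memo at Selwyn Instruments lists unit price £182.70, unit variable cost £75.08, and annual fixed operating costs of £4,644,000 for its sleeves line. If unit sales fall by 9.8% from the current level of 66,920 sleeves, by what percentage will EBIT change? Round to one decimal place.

Total contribution margin = 66,920 × £107.62 = £7,201,930.40.
Subtracting fixed costs: EBIT = £7,201,930.40 − £4,644,000 = £2,557,930.40.
DOL = contribution ÷ EBIT = £7,201,930.40 ÷ £2,557,930.40 = 2.8155.
So EBIT moves 2.8155 × (-9.8%) = -27.6%.

-27.6%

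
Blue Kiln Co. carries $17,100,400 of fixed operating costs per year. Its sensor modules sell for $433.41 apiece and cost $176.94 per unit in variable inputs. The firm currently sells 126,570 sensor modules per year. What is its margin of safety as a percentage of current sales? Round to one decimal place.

Unit CM = price − variable cost = $433.41 − $176.94 = $256.47. Break-even units = $17,100,400 ÷ $256.47 = 66,676.02; break-even revenue = 66,676.02 × $433.41 = $28,898,055.77.
Current sales = 126,570 × $433.41 = $54,856,703.70.
Margin of safety = ($54,856,703.70 − $28,898,055.77) ÷ $54,856,703.70 = 47.3%.

47.3%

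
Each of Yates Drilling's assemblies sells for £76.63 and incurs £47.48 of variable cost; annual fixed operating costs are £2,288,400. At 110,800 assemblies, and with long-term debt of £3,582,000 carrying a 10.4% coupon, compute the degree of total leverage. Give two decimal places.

5.68

At 110,800 units, contribution = 110,800 × £29.15 = £3,229,820.00.
Subtracting fixed costs: EBIT = £3,229,820.00 − £2,288,400 = £941,420.00. Interest = £372,528.00.
DOL = £3,229,820.00 ÷ £941,420.00 = 3.4308; DFL = £941,420.00 ÷ £568,892.00 = 1.6548.
DCL = DOL × DFL = 3.4308 × 1.6548 = 5.6773.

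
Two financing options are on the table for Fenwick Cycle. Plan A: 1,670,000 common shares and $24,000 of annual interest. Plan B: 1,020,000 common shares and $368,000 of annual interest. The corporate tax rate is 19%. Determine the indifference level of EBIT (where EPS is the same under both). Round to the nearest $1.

Set EPS_A = EPS_B: (EBIT − $24,000)(1 − 0.19) ÷ 1,670,000 = (EBIT − $368,000)(1 − 0.19) ÷ 1,020,000.
Cancelling (1 − t) and cross-multiplying: 1,020,000·(EBIT − 24,000) = 1,670,000·(EBIT − 368,000).
Solving, EBIT = (368,000·1,670,000 − 24,000·1,020,000) / (1,670,000 − 1,020,000) = 590,080,000,000 / 650,000 = 907,815.38.

$907,815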